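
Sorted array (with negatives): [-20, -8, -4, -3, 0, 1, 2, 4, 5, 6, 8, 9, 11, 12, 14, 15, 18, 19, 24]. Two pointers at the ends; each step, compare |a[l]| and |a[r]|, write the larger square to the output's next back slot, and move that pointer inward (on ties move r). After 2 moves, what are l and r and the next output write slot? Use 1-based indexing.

l=2, r=18, next write slot=17

[1,19] |-20|<=|24| out[19]=576 → r--
[1,18] |-20|>|19| out[18]=400 → l++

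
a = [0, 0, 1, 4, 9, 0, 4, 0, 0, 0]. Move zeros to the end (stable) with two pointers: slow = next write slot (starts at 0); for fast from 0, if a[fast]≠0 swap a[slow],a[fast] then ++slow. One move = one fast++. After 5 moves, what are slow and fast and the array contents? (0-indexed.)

slow=0 fast=0: a[fast]=0, fast++
slow=0 fast=1: a[fast]=0, fast++
slow=0 fast=2: a[fast]=1≠0 swap→a[0]=1, slow++,fast++
slow=1 fast=3: a[fast]=4≠0 swap→a[1]=4, slow++,fast++
slow=2 fast=4: a[fast]=9≠0 swap→a[2]=9, slow++,fast++

slow=3, fast=5, a=[1, 4, 9, 0, 0, 0, 4, 0, 0, 0]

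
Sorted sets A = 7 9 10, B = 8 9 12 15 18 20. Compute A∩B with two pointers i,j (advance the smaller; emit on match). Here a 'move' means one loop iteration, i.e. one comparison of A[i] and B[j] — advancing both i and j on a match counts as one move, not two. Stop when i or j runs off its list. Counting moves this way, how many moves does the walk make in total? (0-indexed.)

4 moves

i=0 j=0: 7<8, i++
i=1 j=0: 9>8, j++
i=1 j=1: 9==9 emit, i++,j++
i=2 j=2: 10<12, i++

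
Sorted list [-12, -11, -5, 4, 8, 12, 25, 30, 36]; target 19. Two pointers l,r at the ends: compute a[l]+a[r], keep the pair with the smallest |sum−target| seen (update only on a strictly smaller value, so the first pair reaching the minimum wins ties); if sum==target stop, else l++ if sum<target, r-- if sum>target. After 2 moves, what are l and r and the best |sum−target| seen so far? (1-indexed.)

l=1 r=9: -12+36=24 d=5 *, r--
l=1 r=8: -12+30=18 d=1 *, l++

l=2, r=8, best |Δ|=1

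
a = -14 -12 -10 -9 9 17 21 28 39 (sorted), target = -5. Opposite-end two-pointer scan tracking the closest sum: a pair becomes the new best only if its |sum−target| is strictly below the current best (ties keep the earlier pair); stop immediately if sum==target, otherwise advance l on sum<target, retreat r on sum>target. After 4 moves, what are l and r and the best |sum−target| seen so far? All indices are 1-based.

l=1, r=5, best |Δ|=8

[1,9] -14+39=25 d=30 * → r--
[1,8] -14+28=14 d=19 * → r--
[1,7] -14+21=7 d=12 * → r--
[1,6] -14+17=3 d=8 * → r--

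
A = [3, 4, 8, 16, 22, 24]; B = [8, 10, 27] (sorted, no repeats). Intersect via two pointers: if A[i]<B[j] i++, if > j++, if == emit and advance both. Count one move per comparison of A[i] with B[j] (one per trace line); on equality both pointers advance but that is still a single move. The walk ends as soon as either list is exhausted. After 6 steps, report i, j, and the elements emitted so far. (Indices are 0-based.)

i=5, j=2, emitted=[8]

[i=0,j=0] 3<8 → i++
[i=1,j=0] 4<8 → i++
[i=2,j=0] 8==8 emit → i++,j++
[i=3,j=1] 16>10 → j++
[i=3,j=2] 16<27 → i++
[i=4,j=2] 22<27 → i++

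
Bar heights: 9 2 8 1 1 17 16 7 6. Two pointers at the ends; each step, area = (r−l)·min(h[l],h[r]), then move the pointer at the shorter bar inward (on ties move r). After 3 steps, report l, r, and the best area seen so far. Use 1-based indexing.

l=1 r=9: min(9,6)*8=48 best=48 *, r--
l=1 r=8: min(9,7)*7=49 best=49 *, r--
l=1 r=7: min(9,16)*6=54 best=54 *, l++

l=2, r=7, best area=54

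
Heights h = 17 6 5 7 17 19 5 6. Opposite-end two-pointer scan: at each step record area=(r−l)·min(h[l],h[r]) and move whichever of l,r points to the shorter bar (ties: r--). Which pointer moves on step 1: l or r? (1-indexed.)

l=1 r=8: min(17,6)*7=42 best=42 *, r--

r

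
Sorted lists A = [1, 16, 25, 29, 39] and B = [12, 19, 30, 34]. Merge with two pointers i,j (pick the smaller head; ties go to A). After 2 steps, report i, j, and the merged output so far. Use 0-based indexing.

i=1, j=1, merged so far=[1, 12]

i=0 j=0: A[i]=1<=B[j]=12 take 1, i++
i=1 j=0: A[i]=16>B[j]=12 take 12, j++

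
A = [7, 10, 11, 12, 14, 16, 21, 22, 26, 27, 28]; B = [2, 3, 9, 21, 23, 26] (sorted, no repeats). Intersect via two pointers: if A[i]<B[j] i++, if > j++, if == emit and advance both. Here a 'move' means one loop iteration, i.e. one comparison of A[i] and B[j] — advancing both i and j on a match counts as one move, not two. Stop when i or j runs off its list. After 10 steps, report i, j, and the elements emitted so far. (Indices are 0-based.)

[i=0,j=0] 7>2 → j++
[i=0,j=1] 7>3 → j++
[i=0,j=2] 7<9 → i++
[i=1,j=2] 10>9 → j++
[i=1,j=3] 10<21 → i++
[i=2,j=3] 11<21 → i++
[i=3,j=3] 12<21 → i++
[i=4,j=3] 14<21 → i++
[i=5,j=3] 16<21 → i++
[i=6,j=3] 21==21 emit → i++,j++

i=7, j=4, emitted=[21]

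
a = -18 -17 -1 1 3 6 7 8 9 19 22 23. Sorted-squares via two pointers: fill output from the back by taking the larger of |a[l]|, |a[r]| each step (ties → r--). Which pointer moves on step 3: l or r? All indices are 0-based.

r

l=0 r=11: |-18|<=|23| out[11]=529, r--
l=0 r=10: |-18|<=|22| out[10]=484, r--
l=0 r=9: |-18|<=|19| out[9]=361, r--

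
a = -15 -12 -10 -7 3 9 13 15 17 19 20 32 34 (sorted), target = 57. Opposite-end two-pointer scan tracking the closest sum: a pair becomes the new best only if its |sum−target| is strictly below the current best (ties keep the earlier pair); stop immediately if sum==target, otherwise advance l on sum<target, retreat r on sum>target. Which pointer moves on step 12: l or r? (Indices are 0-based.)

l=0 r=12: -15+34=19 d=38 *, l++
l=1 r=12: -12+34=22 d=35 *, l++
l=2 r=12: -10+34=24 d=33 *, l++
l=3 r=12: -7+34=27 d=30 *, l++
l=4 r=12: 3+34=37 d=20 *, l++
l=5 r=12: 9+34=43 d=14 *, l++
l=6 r=12: 13+34=47 d=10 *, l++
l=7 r=12: 15+34=49 d=8 *, l++
l=8 r=12: 17+34=51 d=6 *, l++
l=9 r=12: 19+34=53 d=4 *, l++
l=10 r=12: 20+34=54 d=3 *, l++
l=11 r=12: 32+34=66 d=9, r--

r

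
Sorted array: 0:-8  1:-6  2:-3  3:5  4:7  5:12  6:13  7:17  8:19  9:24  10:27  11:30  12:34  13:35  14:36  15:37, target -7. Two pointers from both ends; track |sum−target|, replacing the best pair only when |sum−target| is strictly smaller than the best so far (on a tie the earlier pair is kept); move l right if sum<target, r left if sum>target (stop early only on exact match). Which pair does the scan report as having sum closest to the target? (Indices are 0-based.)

[0,15] -8+37=29 d=36 * → r--
[0,14] -8+36=28 d=35 * → r--
[0,13] -8+35=27 d=34 * → r--
[0,12] -8+34=26 d=33 * → r--
[0,11] -8+30=22 d=29 * → r--
[0,10] -8+27=19 d=26 * → r--
[0,9] -8+24=16 d=23 * → r--
[0,8] -8+19=11 d=18 * → r--
[0,7] -8+17=9 d=16 * → r--
[0,6] -8+13=5 d=12 * → r--
[0,5] -8+12=4 d=11 * → r--
[0,4] -8+7=-1 d=6 * → r--
[0,3] -8+5=-3 d=4 * → r--
[0,2] -8+-3=-11 d=4 → l++
[1,2] -6+-3=-9 d=2 * → l++

pair (-6, -3) with sum -9 (|Δ|=2)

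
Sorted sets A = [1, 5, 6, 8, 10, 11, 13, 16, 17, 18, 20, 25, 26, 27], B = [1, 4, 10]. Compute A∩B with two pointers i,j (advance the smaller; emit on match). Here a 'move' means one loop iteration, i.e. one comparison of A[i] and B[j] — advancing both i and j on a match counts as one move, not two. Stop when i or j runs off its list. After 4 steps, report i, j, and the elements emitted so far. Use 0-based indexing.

i=0 j=0: 1==1 emit, i++,j++
i=1 j=1: 5>4, j++
i=1 j=2: 5<10, i++
i=2 j=2: 6<10, i++

i=3, j=2, emitted=[1]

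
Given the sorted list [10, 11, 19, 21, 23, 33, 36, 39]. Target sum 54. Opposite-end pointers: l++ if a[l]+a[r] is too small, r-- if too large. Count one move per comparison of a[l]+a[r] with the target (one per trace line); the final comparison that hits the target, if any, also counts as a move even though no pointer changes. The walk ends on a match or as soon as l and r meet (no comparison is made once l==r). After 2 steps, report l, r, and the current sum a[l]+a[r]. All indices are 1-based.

l=1 r=8: 10+39=49 <54, l++
l=2 r=8: 11+39=50 <54, l++

l=3, r=8, sum=58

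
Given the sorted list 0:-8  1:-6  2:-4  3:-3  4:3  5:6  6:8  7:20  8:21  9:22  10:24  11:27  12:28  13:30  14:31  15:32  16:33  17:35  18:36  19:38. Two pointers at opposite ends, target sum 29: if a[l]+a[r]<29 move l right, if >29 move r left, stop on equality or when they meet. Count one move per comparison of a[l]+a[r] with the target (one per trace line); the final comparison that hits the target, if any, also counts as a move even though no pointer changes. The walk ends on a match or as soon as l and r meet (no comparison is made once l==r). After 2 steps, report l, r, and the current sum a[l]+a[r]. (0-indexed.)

l=0 r=19: -8+38=30 >29, r--
l=0 r=18: -8+36=28 <29, l++

l=1, r=18, sum=30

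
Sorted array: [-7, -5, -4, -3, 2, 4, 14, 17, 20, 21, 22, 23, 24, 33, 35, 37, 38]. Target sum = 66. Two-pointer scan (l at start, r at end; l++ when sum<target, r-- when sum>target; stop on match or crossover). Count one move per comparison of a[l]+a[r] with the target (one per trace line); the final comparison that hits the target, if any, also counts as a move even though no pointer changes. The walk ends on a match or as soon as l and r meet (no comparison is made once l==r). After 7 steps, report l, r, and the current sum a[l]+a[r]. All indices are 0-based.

[0,16] -7+38=31 <66 → l++
[1,16] -5+38=33 <66 → l++
[2,16] -4+38=34 <66 → l++
[3,16] -3+38=35 <66 → l++
[4,16] 2+38=40 <66 → l++
[5,16] 4+38=42 <66 → l++
[6,16] 14+38=52 <66 → l++

l=7, r=16, sum=55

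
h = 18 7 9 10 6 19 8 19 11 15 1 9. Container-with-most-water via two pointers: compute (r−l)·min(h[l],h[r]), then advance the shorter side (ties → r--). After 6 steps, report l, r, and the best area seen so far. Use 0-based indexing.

l=2, r=7, best area=135

l=0 r=11: min(18,9)*11=99 best=99 *, r--
l=0 r=10: min(18,1)*10=10 best=99, r--
l=0 r=9: min(18,15)*9=135 best=135 *, r--
l=0 r=8: min(18,11)*8=88 best=135, r--
l=0 r=7: min(18,19)*7=126 best=135, l++
l=1 r=7: min(7,19)*6=42 best=135, l++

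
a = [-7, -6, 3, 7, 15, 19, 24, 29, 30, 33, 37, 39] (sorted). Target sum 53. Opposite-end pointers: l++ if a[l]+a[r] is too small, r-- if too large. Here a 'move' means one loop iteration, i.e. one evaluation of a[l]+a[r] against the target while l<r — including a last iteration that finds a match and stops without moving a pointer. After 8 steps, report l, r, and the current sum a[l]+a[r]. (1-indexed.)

l=7, r=10, sum=57

l=1 r=12: -7+39=32 <53, l++
l=2 r=12: -6+39=33 <53, l++
l=3 r=12: 3+39=42 <53, l++
l=4 r=12: 7+39=46 <53, l++
l=5 r=12: 15+39=54 >53, r--
l=5 r=11: 15+37=52 <53, l++
l=6 r=11: 19+37=56 >53, r--
l=6 r=10: 19+33=52 <53, l++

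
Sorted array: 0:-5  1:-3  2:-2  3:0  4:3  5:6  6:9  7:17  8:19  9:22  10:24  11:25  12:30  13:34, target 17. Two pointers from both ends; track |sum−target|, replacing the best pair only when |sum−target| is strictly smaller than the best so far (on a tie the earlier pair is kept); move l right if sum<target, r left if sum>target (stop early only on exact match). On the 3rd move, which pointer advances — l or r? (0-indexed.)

l=0 r=13: -5+34=29 d=12 *, r--
l=0 r=12: -5+30=25 d=8 *, r--
l=0 r=11: -5+25=20 d=3 *, r--

r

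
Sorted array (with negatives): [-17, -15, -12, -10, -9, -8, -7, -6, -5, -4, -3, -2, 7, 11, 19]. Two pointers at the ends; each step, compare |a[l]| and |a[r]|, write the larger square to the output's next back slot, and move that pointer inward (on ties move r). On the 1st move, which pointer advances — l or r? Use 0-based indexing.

l=0 r=14: |-17|<=|19| out[14]=361, r--

r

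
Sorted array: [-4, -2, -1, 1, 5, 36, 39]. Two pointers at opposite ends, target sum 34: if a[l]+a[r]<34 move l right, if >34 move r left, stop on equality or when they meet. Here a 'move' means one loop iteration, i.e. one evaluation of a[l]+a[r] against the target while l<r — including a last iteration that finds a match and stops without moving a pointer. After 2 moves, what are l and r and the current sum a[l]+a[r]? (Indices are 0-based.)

l=1, r=5, sum=34

l=0 r=6: -4+39=35 >34, r--
l=0 r=5: -4+36=32 <34, l++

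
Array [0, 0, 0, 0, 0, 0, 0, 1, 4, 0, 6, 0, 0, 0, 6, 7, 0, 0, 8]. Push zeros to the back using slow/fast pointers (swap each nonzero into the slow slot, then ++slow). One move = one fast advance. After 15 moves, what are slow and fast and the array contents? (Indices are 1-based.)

(s=1,f=1) a[fast]=0 → fast++
(s=1,f=2) a[fast]=0 → fast++
(s=1,f=3) a[fast]=0 → fast++
(s=1,f=4) a[fast]=0 → fast++
(s=1,f=5) a[fast]=0 → fast++
(s=1,f=6) a[fast]=0 → fast++
(s=1,f=7) a[fast]=0 → fast++
(s=1,f=8) a[fast]=1≠0 swap→a[1]=1 → slow++,fast++
(s=2,f=9) a[fast]=4≠0 swap→a[2]=4 → slow++,fast++
(s=3,f=10) a[fast]=0 → fast++
(s=3,f=11) a[fast]=6≠0 swap→a[3]=6 → slow++,fast++
(s=4,f=12) a[fast]=0 → fast++
(s=4,f=13) a[fast]=0 → fast++
(s=4,f=14) a[fast]=0 → fast++
(s=4,f=15) a[fast]=6≠0 swap→a[4]=6 → slow++,fast++

slow=5, fast=16, a=[1, 4, 6, 6, 0, 0, 0, 0, 0, 0, 0, 0, 0, 0, 0, 7, 0, 0, 8]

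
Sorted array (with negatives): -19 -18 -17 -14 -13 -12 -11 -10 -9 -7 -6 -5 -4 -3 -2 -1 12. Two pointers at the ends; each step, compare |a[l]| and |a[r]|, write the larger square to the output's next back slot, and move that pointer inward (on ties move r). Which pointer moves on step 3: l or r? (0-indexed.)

[0,16] |-19|>|12| out[16]=361 → l++
[1,16] |-18|>|12| out[15]=324 → l++
[2,16] |-17|>|12| out[14]=289 → l++

l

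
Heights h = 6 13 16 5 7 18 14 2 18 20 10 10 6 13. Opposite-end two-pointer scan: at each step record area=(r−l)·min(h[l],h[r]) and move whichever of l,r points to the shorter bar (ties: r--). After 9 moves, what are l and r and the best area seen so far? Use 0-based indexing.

[0,13] min(6,13)*13=78 best=78 * → l++
[1,13] min(13,13)*12=156 best=156 * → r--
[1,12] min(13,6)*11=66 best=156 → r--
[1,11] min(13,10)*10=100 best=156 → r--
[1,10] min(13,10)*9=90 best=156 → r--
[1,9] min(13,20)*8=104 best=156 → l++
[2,9] min(16,20)*7=112 best=156 → l++
[3,9] min(5,20)*6=30 best=156 → l++
[4,9] min(7,20)*5=35 best=156 → l++

l=5, r=9, best area=156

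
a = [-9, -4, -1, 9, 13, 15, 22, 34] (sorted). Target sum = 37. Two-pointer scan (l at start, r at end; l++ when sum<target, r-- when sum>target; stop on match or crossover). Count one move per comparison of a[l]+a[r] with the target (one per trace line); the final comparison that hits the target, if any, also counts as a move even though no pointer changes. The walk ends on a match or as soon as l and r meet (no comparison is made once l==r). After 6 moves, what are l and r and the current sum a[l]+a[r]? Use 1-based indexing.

l=6, r=7, sum=37

l=1 r=8: -9+34=25 <37, l++
l=2 r=8: -4+34=30 <37, l++
l=3 r=8: -1+34=33 <37, l++
l=4 r=8: 9+34=43 >37, r--
l=4 r=7: 9+22=31 <37, l++
l=5 r=7: 13+22=35 <37, l++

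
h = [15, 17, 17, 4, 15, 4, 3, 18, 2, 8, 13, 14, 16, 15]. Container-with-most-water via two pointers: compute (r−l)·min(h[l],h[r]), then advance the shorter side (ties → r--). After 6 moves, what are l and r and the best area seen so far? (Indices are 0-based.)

[0,13] min(15,15)*13=195 best=195 * → r--
[0,12] min(15,16)*12=180 best=195 → l++
[1,12] min(17,16)*11=176 best=195 → r--
[1,11] min(17,14)*10=140 best=195 → r--
[1,10] min(17,13)*9=117 best=195 → r--
[1,9] min(17,8)*8=64 best=195 → r--

l=1, r=8, best area=195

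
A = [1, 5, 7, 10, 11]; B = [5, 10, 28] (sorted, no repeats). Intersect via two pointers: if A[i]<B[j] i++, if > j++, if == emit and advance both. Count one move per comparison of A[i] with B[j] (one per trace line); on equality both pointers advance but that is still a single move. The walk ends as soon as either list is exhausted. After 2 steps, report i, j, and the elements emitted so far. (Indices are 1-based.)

i=3, j=2, emitted=[5]

[i=1,j=1] 1<5 → i++
[i=2,j=1] 5==5 emit → i++,j++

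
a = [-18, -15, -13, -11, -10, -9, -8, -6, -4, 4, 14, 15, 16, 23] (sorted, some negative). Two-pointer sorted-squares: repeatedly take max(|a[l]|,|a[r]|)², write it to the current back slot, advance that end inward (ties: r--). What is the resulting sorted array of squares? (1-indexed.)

[1,14] |-18|<=|23| out[14]=529 → r--
[1,13] |-18|>|16| out[13]=324 → l++
[2,13] |-15|<=|16| out[12]=256 → r--
[2,12] |-15|<=|15| out[11]=225 → r--
[2,11] |-15|>|14| out[10]=225 → l++
[3,11] |-13|<=|14| out[9]=196 → r--
[3,10] |-13|>|4| out[8]=169 → l++
[4,10] |-11|>|4| out[7]=121 → l++
[5,10] |-10|>|4| out[6]=100 → l++
[6,10] |-9|>|4| out[5]=81 → l++
[7,10] |-8|>|4| out[4]=64 → l++
[8,10] |-6|>|4| out[3]=36 → l++
[9,10] |-4|<=|4| out[2]=16 → r--
[9,9] |-4|<=|-4| out[1]=16 → r--

[16, 16, 36, 64, 81, 100, 121, 169, 196, 225, 225, 256, 324, 529]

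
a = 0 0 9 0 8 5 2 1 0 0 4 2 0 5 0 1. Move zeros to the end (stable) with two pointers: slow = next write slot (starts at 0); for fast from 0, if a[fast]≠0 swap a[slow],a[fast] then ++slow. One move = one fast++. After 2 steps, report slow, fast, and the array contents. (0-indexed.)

slow=0, fast=2, a=[0, 0, 9, 0, 8, 5, 2, 1, 0, 0, 4, 2, 0, 5, 0, 1]

(s=0,f=0) a[fast]=0 → fast++
(s=0,f=1) a[fast]=0 → fast++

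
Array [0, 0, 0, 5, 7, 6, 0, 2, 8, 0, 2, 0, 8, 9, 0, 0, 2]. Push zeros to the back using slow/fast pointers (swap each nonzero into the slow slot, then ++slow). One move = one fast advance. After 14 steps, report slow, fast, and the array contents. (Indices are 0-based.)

(s=0,f=0) a[fast]=0 → fast++
(s=0,f=1) a[fast]=0 → fast++
(s=0,f=2) a[fast]=0 → fast++
(s=0,f=3) a[fast]=5≠0 swap→a[0]=5 → slow++,fast++
(s=1,f=4) a[fast]=7≠0 swap→a[1]=7 → slow++,fast++
(s=2,f=5) a[fast]=6≠0 swap→a[2]=6 → slow++,fast++
(s=3,f=6) a[fast]=0 → fast++
(s=3,f=7) a[fast]=2≠0 swap→a[3]=2 → slow++,fast++
(s=4,f=8) a[fast]=8≠0 swap→a[4]=8 → slow++,fast++
(s=5,f=9) a[fast]=0 → fast++
(s=5,f=10) a[fast]=2≠0 swap→a[5]=2 → slow++,fast++
(s=6,f=11) a[fast]=0 → fast++
(s=6,f=12) a[fast]=8≠0 swap→a[6]=8 → slow++,fast++
(s=7,f=13) a[fast]=9≠0 swap→a[7]=9 → slow++,fast++

slow=8, fast=14, a=[5, 7, 6, 2, 8, 2, 8, 9, 0, 0, 0, 0, 0, 0, 0, 0, 2]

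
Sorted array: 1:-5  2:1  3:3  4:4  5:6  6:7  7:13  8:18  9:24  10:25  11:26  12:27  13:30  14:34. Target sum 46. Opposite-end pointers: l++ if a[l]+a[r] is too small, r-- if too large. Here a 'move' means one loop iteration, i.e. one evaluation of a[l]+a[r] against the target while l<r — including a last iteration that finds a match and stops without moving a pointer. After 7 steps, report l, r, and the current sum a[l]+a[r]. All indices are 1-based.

l=7, r=13, sum=43

l=1 r=14: -5+34=29 <46, l++
l=2 r=14: 1+34=35 <46, l++
l=3 r=14: 3+34=37 <46, l++
l=4 r=14: 4+34=38 <46, l++
l=5 r=14: 6+34=40 <46, l++
l=6 r=14: 7+34=41 <46, l++
l=7 r=14: 13+34=47 >46, r--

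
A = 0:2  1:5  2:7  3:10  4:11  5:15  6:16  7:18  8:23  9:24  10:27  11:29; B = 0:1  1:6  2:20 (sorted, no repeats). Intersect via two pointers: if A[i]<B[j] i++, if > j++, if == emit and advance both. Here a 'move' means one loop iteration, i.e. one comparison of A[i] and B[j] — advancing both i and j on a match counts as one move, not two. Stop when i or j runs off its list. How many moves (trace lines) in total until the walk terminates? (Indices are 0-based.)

11 moves

i=0 j=0: 2>1, j++
i=0 j=1: 2<6, i++
i=1 j=1: 5<6, i++
i=2 j=1: 7>6, j++
i=2 j=2: 7<20, i++
i=3 j=2: 10<20, i++
i=4 j=2: 11<20, i++
i=5 j=2: 15<20, i++
i=6 j=2: 16<20, i++
i=7 j=2: 18<20, i++
i=8 j=2: 23>20, j++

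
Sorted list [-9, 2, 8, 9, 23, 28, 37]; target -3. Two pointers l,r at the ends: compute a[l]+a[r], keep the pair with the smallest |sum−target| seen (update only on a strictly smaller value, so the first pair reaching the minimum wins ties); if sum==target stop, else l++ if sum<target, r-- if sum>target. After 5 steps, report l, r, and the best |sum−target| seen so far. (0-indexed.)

l=0, r=1, best |Δ|=2

[0,6] -9+37=28 d=31 * → r--
[0,5] -9+28=19 d=22 * → r--
[0,4] -9+23=14 d=17 * → r--
[0,3] -9+9=0 d=3 * → r--
[0,2] -9+8=-1 d=2 * → r--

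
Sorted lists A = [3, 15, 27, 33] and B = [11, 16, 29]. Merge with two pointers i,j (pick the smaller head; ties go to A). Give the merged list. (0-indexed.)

[3, 11, 15, 16, 27, 29, 33]

[i=0,j=0] A[i]=3<=B[j]=11 take 3 → i++
[i=1,j=0] A[i]=15>B[j]=11 take 11 → j++
[i=1,j=1] A[i]=15<=B[j]=16 take 15 → i++
[i=2,j=1] A[i]=27>B[j]=16 take 16 → j++
[i=2,j=2] A[i]=27<=B[j]=29 take 27 → i++
[i=3,j=2] A[i]=33>B[j]=29 take 29 → j++
[i=3,j=3] B done, take A[i]=33 → i++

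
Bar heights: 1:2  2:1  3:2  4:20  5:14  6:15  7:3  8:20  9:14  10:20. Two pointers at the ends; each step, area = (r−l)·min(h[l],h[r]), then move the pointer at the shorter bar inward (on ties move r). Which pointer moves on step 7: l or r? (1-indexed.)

l=1 r=10: min(2,20)*9=18 best=18 *, l++
l=2 r=10: min(1,20)*8=8 best=18, l++
l=3 r=10: min(2,20)*7=14 best=18, l++
l=4 r=10: min(20,20)*6=120 best=120 *, r--
l=4 r=9: min(20,14)*5=70 best=120, r--
l=4 r=8: min(20,20)*4=80 best=120, r--
l=4 r=7: min(20,3)*3=9 best=120, r--

r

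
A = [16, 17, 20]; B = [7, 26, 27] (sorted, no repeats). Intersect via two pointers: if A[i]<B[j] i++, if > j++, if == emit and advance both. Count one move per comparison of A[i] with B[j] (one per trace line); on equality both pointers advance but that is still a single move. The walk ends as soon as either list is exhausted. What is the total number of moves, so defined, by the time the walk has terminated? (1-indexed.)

[i=1,j=1] 16>7 → j++
[i=1,j=2] 16<26 → i++
[i=2,j=2] 17<26 → i++
[i=3,j=2] 20<26 → i++

4 moves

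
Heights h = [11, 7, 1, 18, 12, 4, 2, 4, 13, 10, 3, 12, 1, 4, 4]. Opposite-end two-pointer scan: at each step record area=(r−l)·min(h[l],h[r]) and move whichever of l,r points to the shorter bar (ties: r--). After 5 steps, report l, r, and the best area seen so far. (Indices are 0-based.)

l=2, r=11, best area=121

[0,14] min(11,4)*14=56 best=56 * → r--
[0,13] min(11,4)*13=52 best=56 → r--
[0,12] min(11,1)*12=12 best=56 → r--
[0,11] min(11,12)*11=121 best=121 * → l++
[1,11] min(7,12)*10=70 best=121 → l++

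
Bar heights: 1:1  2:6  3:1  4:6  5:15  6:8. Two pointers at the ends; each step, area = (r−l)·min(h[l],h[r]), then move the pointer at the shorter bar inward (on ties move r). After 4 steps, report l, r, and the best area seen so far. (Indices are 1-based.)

l=5, r=6, best area=24

[1,6] min(1,8)*5=5 best=5 * → l++
[2,6] min(6,8)*4=24 best=24 * → l++
[3,6] min(1,8)*3=3 best=24 → l++
[4,6] min(6,8)*2=12 best=24 → l++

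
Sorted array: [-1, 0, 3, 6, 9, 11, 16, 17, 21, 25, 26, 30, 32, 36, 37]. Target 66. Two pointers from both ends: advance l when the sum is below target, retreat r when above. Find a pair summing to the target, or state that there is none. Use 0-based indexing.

[0,14] -1+37=36 <66 → l++
[1,14] 0+37=37 <66 → l++
[2,14] 3+37=40 <66 → l++
[3,14] 6+37=43 <66 → l++
[4,14] 9+37=46 <66 → l++
[5,14] 11+37=48 <66 → l++
[6,14] 16+37=53 <66 → l++
[7,14] 17+37=54 <66 → l++
[8,14] 21+37=58 <66 → l++
[9,14] 25+37=62 <66 → l++
[10,14] 26+37=63 <66 → l++
[11,14] 30+37=67 >66 → r--
[11,13] 30+36=66 → found

(30, 36)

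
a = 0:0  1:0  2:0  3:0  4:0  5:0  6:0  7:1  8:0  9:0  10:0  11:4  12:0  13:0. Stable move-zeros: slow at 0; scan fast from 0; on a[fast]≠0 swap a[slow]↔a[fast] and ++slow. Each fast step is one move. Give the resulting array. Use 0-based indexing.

slow=0 fast=0: a[fast]=0, fast++
slow=0 fast=1: a[fast]=0, fast++
slow=0 fast=2: a[fast]=0, fast++
slow=0 fast=3: a[fast]=0, fast++
slow=0 fast=4: a[fast]=0, fast++
slow=0 fast=5: a[fast]=0, fast++
slow=0 fast=6: a[fast]=0, fast++
slow=0 fast=7: a[fast]=1≠0 swap→a[0]=1, slow++,fast++
slow=1 fast=8: a[fast]=0, fast++
slow=1 fast=9: a[fast]=0, fast++
slow=1 fast=10: a[fast]=0, fast++
slow=1 fast=11: a[fast]=4≠0 swap→a[1]=4, slow++,fast++
slow=2 fast=12: a[fast]=0, fast++
slow=2 fast=13: a[fast]=0, fast++

[1, 4, 0, 0, 0, 0, 0, 0, 0, 0, 0, 0, 0, 0]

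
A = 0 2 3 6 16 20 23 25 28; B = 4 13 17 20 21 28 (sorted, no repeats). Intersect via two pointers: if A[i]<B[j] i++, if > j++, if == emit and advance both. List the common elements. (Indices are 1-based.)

i=1 j=1: 0<4, i++
i=2 j=1: 2<4, i++
i=3 j=1: 3<4, i++
i=4 j=1: 6>4, j++
i=4 j=2: 6<13, i++
i=5 j=2: 16>13, j++
i=5 j=3: 16<17, i++
i=6 j=3: 20>17, j++
i=6 j=4: 20==20 emit, i++,j++
i=7 j=5: 23>21, j++
i=7 j=6: 23<28, i++
i=8 j=6: 25<28, i++
i=9 j=6: 28==28 emit, i++,j++

intersection = [20, 28]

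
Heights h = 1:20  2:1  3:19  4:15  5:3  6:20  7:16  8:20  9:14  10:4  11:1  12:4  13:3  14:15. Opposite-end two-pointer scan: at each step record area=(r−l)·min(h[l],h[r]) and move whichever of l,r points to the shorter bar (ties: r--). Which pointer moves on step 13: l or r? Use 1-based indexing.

[1,14] min(20,15)*13=195 best=195 * → r--
[1,13] min(20,3)*12=36 best=195 → r--
[1,12] min(20,4)*11=44 best=195 → r--
[1,11] min(20,1)*10=10 best=195 → r--
[1,10] min(20,4)*9=36 best=195 → r--
[1,9] min(20,14)*8=112 best=195 → r--
[1,8] min(20,20)*7=140 best=195 → r--
[1,7] min(20,16)*6=96 best=195 → r--
[1,6] min(20,20)*5=100 best=195 → r--
[1,5] min(20,3)*4=12 best=195 → r--
[1,4] min(20,15)*3=45 best=195 → r--
[1,3] min(20,19)*2=38 best=195 → r--
[1,2] min(20,1)*1=1 best=195 → r--

r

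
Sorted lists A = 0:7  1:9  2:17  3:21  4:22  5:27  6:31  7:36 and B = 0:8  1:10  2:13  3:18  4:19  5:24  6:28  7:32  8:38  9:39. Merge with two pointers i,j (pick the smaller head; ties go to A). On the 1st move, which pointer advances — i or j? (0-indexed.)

[i=0,j=0] A[i]=7<=B[j]=8 take 7 → i++

i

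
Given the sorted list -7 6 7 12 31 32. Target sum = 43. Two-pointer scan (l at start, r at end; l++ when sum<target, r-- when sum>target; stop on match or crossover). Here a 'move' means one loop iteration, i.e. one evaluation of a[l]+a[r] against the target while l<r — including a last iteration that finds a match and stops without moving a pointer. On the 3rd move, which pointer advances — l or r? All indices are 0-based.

[0,5] -7+32=25 <43 → l++
[1,5] 6+32=38 <43 → l++
[2,5] 7+32=39 <43 → l++

l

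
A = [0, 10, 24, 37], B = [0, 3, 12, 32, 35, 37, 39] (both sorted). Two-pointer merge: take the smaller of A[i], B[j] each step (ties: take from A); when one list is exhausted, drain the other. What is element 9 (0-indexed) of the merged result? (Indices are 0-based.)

merged[9] = 37

i=0 j=0: A[i]=0<=B[j]=0 take 0, i++
i=1 j=0: A[i]=10>B[j]=0 take 0, j++
i=1 j=1: A[i]=10>B[j]=3 take 3, j++
i=1 j=2: A[i]=10<=B[j]=12 take 10, i++
i=2 j=2: A[i]=24>B[j]=12 take 12, j++
i=2 j=3: A[i]=24<=B[j]=32 take 24, i++
i=3 j=3: A[i]=37>B[j]=32 take 32, j++
i=3 j=4: A[i]=37>B[j]=35 take 35, j++
i=3 j=5: A[i]=37<=B[j]=37 take 37, i++
i=4 j=5: A done, take B[j]=37, j++
i=4 j=6: A done, take B[j]=39, j++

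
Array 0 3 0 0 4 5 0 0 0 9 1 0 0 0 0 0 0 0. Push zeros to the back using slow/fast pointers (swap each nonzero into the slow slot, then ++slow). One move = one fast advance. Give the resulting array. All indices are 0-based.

slow=0 fast=0: a[fast]=0, fast++
slow=0 fast=1: a[fast]=3≠0 swap→a[0]=3, slow++,fast++
slow=1 fast=2: a[fast]=0, fast++
slow=1 fast=3: a[fast]=0, fast++
slow=1 fast=4: a[fast]=4≠0 swap→a[1]=4, slow++,fast++
slow=2 fast=5: a[fast]=5≠0 swap→a[2]=5, slow++,fast++
slow=3 fast=6: a[fast]=0, fast++
slow=3 fast=7: a[fast]=0, fast++
slow=3 fast=8: a[fast]=0, fast++
slow=3 fast=9: a[fast]=9≠0 swap→a[3]=9, slow++,fast++
slow=4 fast=10: a[fast]=1≠0 swap→a[4]=1, slow++,fast++
slow=5 fast=11: a[fast]=0, fast++
slow=5 fast=12: a[fast]=0, fast++
slow=5 fast=13: a[fast]=0, fast++
slow=5 fast=14: a[fast]=0, fast++
slow=5 fast=15: a[fast]=0, fast++
slow=5 fast=16: a[fast]=0, fast++
slow=5 fast=17: a[fast]=0, fast++

[3, 4, 5, 9, 1, 0, 0, 0, 0, 0, 0, 0, 0, 0, 0, 0, 0, 0]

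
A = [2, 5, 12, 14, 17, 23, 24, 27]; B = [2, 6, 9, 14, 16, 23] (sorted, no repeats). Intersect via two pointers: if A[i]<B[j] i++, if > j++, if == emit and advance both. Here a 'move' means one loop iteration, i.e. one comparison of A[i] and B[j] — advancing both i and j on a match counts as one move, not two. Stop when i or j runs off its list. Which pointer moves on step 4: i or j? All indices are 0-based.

[i=0,j=0] 2==2 emit → i++,j++
[i=1,j=1] 5<6 → i++
[i=2,j=1] 12>6 → j++
[i=2,j=2] 12>9 → j++

j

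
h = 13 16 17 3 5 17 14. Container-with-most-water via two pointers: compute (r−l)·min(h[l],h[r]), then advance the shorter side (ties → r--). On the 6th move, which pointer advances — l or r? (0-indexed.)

r

[0,6] min(13,14)*6=78 best=78 * → l++
[1,6] min(16,14)*5=70 best=78 → r--
[1,5] min(16,17)*4=64 best=78 → l++
[2,5] min(17,17)*3=51 best=78 → r--
[2,4] min(17,5)*2=10 best=78 → r--
[2,3] min(17,3)*1=3 best=78 → r--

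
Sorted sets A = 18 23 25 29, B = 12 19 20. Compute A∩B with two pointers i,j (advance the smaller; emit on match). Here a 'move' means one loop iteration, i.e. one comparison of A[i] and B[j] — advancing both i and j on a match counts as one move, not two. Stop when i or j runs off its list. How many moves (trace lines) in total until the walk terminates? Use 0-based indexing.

4 moves

[i=0,j=0] 18>12 → j++
[i=0,j=1] 18<19 → i++
[i=1,j=1] 23>19 → j++
[i=1,j=2] 23>20 → j++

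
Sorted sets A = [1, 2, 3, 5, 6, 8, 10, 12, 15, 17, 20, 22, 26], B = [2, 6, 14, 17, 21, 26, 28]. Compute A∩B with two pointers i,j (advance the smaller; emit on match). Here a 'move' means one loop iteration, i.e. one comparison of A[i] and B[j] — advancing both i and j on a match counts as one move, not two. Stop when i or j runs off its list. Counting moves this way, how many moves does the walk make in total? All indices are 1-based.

15 moves

i=1 j=1: 1<2, i++
i=2 j=1: 2==2 emit, i++,j++
i=3 j=2: 3<6, i++
i=4 j=2: 5<6, i++
i=5 j=2: 6==6 emit, i++,j++
i=6 j=3: 8<14, i++
i=7 j=3: 10<14, i++
i=8 j=3: 12<14, i++
i=9 j=3: 15>14, j++
i=9 j=4: 15<17, i++
i=10 j=4: 17==17 emit, i++,j++
i=11 j=5: 20<21, i++
i=12 j=5: 22>21, j++
i=12 j=6: 22<26, i++
i=13 j=6: 26==26 emit, i++,j++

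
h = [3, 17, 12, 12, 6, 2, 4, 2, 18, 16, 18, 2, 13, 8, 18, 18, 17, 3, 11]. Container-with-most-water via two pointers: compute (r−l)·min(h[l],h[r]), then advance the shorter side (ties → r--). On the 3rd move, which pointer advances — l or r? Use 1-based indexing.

l=1 r=19: min(3,11)*18=54 best=54 *, l++
l=2 r=19: min(17,11)*17=187 best=187 *, r--
l=2 r=18: min(17,3)*16=48 best=187, r--

r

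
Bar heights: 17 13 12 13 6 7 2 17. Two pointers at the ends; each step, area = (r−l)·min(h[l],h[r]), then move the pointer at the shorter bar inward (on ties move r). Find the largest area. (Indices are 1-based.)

[1,8] min(17,17)*7=119 best=119 * → r--
[1,7] min(17,2)*6=12 best=119 → r--
[1,6] min(17,7)*5=35 best=119 → r--
[1,5] min(17,6)*4=24 best=119 → r--
[1,4] min(17,13)*3=39 best=119 → r--
[1,3] min(17,12)*2=24 best=119 → r--
[1,2] min(17,13)*1=13 best=119 → r--

max area = 119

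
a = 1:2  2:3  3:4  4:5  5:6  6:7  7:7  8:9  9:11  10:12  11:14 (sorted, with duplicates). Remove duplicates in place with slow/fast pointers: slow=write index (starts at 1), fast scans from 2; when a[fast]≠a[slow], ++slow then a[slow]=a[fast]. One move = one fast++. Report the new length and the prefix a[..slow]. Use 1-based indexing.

(s=1,f=2) a[fast]=3≠a[slow]=2 write a[2]=3 → slow++,fast++
(s=2,f=3) a[fast]=4≠a[slow]=3 write a[3]=4 → slow++,fast++
(s=3,f=4) a[fast]=5≠a[slow]=4 write a[4]=5 → slow++,fast++
(s=4,f=5) a[fast]=6≠a[slow]=5 write a[5]=6 → slow++,fast++
(s=5,f=6) a[fast]=7≠a[slow]=6 write a[6]=7 → slow++,fast++
(s=6,f=7) a[fast]=7=a[slow] dup → fast++
(s=6,f=8) a[fast]=9≠a[slow]=7 write a[7]=9 → slow++,fast++
(s=7,f=9) a[fast]=11≠a[slow]=9 write a[8]=11 → slow++,fast++
(s=8,f=10) a[fast]=12≠a[slow]=11 write a[9]=12 → slow++,fast++
(s=9,f=11) a[fast]=14≠a[slow]=12 write a[10]=14 → slow++,fast++

length 10; prefix = [2, 3, 4, 5, 6, 7, 9, 11, 12, 14]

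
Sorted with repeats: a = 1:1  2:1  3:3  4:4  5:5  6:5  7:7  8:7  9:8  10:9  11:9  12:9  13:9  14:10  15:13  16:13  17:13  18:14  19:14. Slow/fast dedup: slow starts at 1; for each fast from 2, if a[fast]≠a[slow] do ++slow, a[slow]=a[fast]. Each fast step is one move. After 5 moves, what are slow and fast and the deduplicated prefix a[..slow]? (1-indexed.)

slow=4, fast=7, prefix=[1, 3, 4, 5]

slow=1 fast=2: a[fast]=1=a[slow] dup, fast++
slow=1 fast=3: a[fast]=3≠a[slow]=1 write a[2]=3, slow++,fast++
slow=2 fast=4: a[fast]=4≠a[slow]=3 write a[3]=4, slow++,fast++
slow=3 fast=5: a[fast]=5≠a[slow]=4 write a[4]=5, slow++,fast++
slow=4 fast=6: a[fast]=5=a[slow] dup, fast++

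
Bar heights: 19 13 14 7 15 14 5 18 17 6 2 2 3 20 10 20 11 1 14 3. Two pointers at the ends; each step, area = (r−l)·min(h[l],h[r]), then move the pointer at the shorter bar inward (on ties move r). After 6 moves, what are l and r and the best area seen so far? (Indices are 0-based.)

[0,19] min(19,3)*19=57 best=57 * → r--
[0,18] min(19,14)*18=252 best=252 * → r--
[0,17] min(19,1)*17=17 best=252 → r--
[0,16] min(19,11)*16=176 best=252 → r--
[0,15] min(19,20)*15=285 best=285 * → l++
[1,15] min(13,20)*14=182 best=285 → l++

l=2, r=15, best area=285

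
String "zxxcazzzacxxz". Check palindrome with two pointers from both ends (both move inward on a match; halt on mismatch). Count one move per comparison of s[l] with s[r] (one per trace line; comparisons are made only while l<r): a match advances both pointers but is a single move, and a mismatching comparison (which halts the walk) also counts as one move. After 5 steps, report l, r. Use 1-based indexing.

[1,13] 'z'=='z' → l++,r--
[2,12] 'x'=='x' → l++,r--
[3,11] 'x'=='x' → l++,r--
[4,10] 'c'=='c' → l++,r--
[5,9] 'a'=='a' → l++,r--

l=6, r=8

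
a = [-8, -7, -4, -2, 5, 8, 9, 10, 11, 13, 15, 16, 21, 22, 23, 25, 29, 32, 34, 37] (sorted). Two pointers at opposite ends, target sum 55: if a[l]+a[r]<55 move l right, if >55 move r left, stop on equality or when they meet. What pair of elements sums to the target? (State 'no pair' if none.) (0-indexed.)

(21, 34)

l=0 r=19: -8+37=29 <55, l++
l=1 r=19: -7+37=30 <55, l++
l=2 r=19: -4+37=33 <55, l++
l=3 r=19: -2+37=35 <55, l++
l=4 r=19: 5+37=42 <55, l++
l=5 r=19: 8+37=45 <55, l++
l=6 r=19: 9+37=46 <55, l++
l=7 r=19: 10+37=47 <55, l++
l=8 r=19: 11+37=48 <55, l++
l=9 r=19: 13+37=50 <55, l++
l=10 r=19: 15+37=52 <55, l++
l=11 r=19: 16+37=53 <55, l++
l=12 r=19: 21+37=58 >55, r--
l=12 r=18: 21+34=55, found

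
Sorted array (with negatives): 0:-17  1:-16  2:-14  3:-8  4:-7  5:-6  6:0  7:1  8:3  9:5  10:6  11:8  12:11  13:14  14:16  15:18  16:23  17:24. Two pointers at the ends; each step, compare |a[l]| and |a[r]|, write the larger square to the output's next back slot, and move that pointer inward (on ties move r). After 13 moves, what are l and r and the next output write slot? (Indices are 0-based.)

l=5, r=9, next write slot=4

[0,17] |-17|<=|24| out[17]=576 → r--
[0,16] |-17|<=|23| out[16]=529 → r--
[0,15] |-17|<=|18| out[15]=324 → r--
[0,14] |-17|>|16| out[14]=289 → l++
[1,14] |-16|<=|16| out[13]=256 → r--
[1,13] |-16|>|14| out[12]=256 → l++
[2,13] |-14|<=|14| out[11]=196 → r--
[2,12] |-14|>|11| out[10]=196 → l++
[3,12] |-8|<=|11| out[9]=121 → r--
[3,11] |-8|<=|8| out[8]=64 → r--
[3,10] |-8|>|6| out[7]=64 → l++
[4,10] |-7|>|6| out[6]=49 → l++
[5,10] |-6|<=|6| out[5]=36 → r--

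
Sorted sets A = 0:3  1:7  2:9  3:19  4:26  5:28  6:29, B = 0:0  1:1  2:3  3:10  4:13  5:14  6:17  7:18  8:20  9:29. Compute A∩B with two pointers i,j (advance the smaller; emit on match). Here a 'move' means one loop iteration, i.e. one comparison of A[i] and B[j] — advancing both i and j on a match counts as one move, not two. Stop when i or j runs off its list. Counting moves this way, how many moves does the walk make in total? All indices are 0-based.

15 moves

[i=0,j=0] 3>0 → j++
[i=0,j=1] 3>1 → j++
[i=0,j=2] 3==3 emit → i++,j++
[i=1,j=3] 7<10 → i++
[i=2,j=3] 9<10 → i++
[i=3,j=3] 19>10 → j++
[i=3,j=4] 19>13 → j++
[i=3,j=5] 19>14 → j++
[i=3,j=6] 19>17 → j++
[i=3,j=7] 19>18 → j++
[i=3,j=8] 19<20 → i++
[i=4,j=8] 26>20 → j++
[i=4,j=9] 26<29 → i++
[i=5,j=9] 28<29 → i++
[i=6,j=9] 29==29 emit → i++,j++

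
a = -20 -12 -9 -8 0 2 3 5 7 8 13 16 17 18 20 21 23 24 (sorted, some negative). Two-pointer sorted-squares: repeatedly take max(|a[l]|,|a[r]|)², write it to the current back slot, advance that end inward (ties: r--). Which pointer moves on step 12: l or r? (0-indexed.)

r

[0,17] |-20|<=|24| out[17]=576 → r--
[0,16] |-20|<=|23| out[16]=529 → r--
[0,15] |-20|<=|21| out[15]=441 → r--
[0,14] |-20|<=|20| out[14]=400 → r--
[0,13] |-20|>|18| out[13]=400 → l++
[1,13] |-12|<=|18| out[12]=324 → r--
[1,12] |-12|<=|17| out[11]=289 → r--
[1,11] |-12|<=|16| out[10]=256 → r--
[1,10] |-12|<=|13| out[9]=169 → r--
[1,9] |-12|>|8| out[8]=144 → l++
[2,9] |-9|>|8| out[7]=81 → l++
[3,9] |-8|<=|8| out[6]=64 → r--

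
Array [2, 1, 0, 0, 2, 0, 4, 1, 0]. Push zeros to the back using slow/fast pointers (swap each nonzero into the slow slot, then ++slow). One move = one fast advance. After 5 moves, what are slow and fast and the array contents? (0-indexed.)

slow=3, fast=5, a=[2, 1, 2, 0, 0, 0, 4, 1, 0]

(s=0,f=0) a[fast]=2≠0 swap→a[0]=2 → slow++,fast++
(s=1,f=1) a[fast]=1≠0 swap→a[1]=1 → slow++,fast++
(s=2,f=2) a[fast]=0 → fast++
(s=2,f=3) a[fast]=0 → fast++
(s=2,f=4) a[fast]=2≠0 swap→a[2]=2 → slow++,fast++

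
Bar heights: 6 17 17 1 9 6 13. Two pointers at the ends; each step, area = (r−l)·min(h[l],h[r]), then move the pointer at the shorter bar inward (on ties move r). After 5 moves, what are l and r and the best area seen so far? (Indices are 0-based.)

l=1, r=2, best area=65

l=0 r=6: min(6,13)*6=36 best=36 *, l++
l=1 r=6: min(17,13)*5=65 best=65 *, r--
l=1 r=5: min(17,6)*4=24 best=65, r--
l=1 r=4: min(17,9)*3=27 best=65, r--
l=1 r=3: min(17,1)*2=2 best=65, r--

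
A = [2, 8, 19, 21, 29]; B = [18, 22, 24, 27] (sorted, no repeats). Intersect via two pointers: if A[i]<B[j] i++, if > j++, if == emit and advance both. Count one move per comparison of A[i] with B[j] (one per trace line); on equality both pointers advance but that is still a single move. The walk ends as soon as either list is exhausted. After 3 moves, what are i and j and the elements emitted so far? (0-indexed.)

i=2, j=1, emitted=[]

[i=0,j=0] 2<18 → i++
[i=1,j=0] 8<18 → i++
[i=2,j=0] 19>18 → j++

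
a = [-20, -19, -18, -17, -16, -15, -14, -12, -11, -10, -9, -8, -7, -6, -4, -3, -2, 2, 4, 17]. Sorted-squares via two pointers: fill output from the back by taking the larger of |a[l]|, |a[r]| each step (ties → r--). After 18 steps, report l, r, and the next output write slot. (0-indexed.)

l=16, r=17, next write slot=1

[0,19] |-20|>|17| out[19]=400 → l++
[1,19] |-19|>|17| out[18]=361 → l++
[2,19] |-18|>|17| out[17]=324 → l++
[3,19] |-17|<=|17| out[16]=289 → r--
[3,18] |-17|>|4| out[15]=289 → l++
[4,18] |-16|>|4| out[14]=256 → l++
[5,18] |-15|>|4| out[13]=225 → l++
[6,18] |-14|>|4| out[12]=196 → l++
[7,18] |-12|>|4| out[11]=144 → l++
[8,18] |-11|>|4| out[10]=121 → l++
[9,18] |-10|>|4| out[9]=100 → l++
[10,18] |-9|>|4| out[8]=81 → l++
[11,18] |-8|>|4| out[7]=64 → l++
[12,18] |-7|>|4| out[6]=49 → l++
[13,18] |-6|>|4| out[5]=36 → l++
[14,18] |-4|<=|4| out[4]=16 → r--
[14,17] |-4|>|2| out[3]=16 → l++
[15,17] |-3|>|2| out[2]=9 → l++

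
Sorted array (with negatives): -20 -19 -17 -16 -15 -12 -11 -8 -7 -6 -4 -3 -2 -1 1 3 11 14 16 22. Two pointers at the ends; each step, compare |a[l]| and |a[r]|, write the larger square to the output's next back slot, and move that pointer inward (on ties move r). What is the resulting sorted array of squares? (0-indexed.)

l=0 r=19: |-20|<=|22| out[19]=484, r--
l=0 r=18: |-20|>|16| out[18]=400, l++
l=1 r=18: |-19|>|16| out[17]=361, l++
l=2 r=18: |-17|>|16| out[16]=289, l++
l=3 r=18: |-16|<=|16| out[15]=256, r--
l=3 r=17: |-16|>|14| out[14]=256, l++
l=4 r=17: |-15|>|14| out[13]=225, l++
l=5 r=17: |-12|<=|14| out[12]=196, r--
l=5 r=16: |-12|>|11| out[11]=144, l++
l=6 r=16: |-11|<=|11| out[10]=121, r--
l=6 r=15: |-11|>|3| out[9]=121, l++
l=7 r=15: |-8|>|3| out[8]=64, l++
l=8 r=15: |-7|>|3| out[7]=49, l++
l=9 r=15: |-6|>|3| out[6]=36, l++
l=10 r=15: |-4|>|3| out[5]=16, l++
l=11 r=15: |-3|<=|3| out[4]=9, r--
l=11 r=14: |-3|>|1| out[3]=9, l++
l=12 r=14: |-2|>|1| out[2]=4, l++
l=13 r=14: |-1|<=|1| out[1]=1, r--
l=13 r=13: |-1|<=|-1| out[0]=1, r--

[1, 1, 4, 9, 9, 16, 36, 49, 64, 121, 121, 144, 196, 225, 256, 256, 289, 361, 400, 484]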